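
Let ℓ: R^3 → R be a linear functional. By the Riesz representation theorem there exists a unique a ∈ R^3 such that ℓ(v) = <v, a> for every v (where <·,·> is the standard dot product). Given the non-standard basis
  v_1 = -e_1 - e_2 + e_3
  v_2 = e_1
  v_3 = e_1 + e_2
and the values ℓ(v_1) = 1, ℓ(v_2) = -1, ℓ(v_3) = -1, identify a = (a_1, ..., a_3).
a = (-1, 0, 0)

Write a = (a_1, ..., a_3) in the standard basis. For each basis vector v_i, ℓ(v_i) = <v_i, a> is a linear equation in the a_j's. Collect the n equations into a matrix system V a = ℓ, where row i of V is v_i (expressed in the standard basis). Since V is invertible (lower-triangular with 1s on the diagonal, up to permutation), solve by back-substitution:
  V =
[[-1, -1, 1],
 [1, 0, 0],
 [1, 1, 0]]
  V a = (1, -1, -1)
Solving gives a = (-1, 0, 0).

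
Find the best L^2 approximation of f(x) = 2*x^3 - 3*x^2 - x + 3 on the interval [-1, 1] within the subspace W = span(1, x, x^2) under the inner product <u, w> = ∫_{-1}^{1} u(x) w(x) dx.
g(x) = -3*x^2 + x/5 + 3

The best approximation g ∈ W is the orthogonal projection of f onto W. Writing g = a_0 + a_1 x + a_2 x^2, the coefficients solve the normal equations G · a = b where
  G_{ij} = <φ_i, φ_j> and b_i = <f, φ_i>, with φ_0 = 1, φ_1 = x, φ_2 = x^2.
G =
  [2, 0, 2/3]
  [0, 2/3, 0]
  [2/3, 0, 2/5],
b = (4, 2/15, 4/5).
Solving gives a_0 = 3, a_1 = 1/5, a_2 = -3, so
  g(x) = -3*x^2 + x/5 + 3.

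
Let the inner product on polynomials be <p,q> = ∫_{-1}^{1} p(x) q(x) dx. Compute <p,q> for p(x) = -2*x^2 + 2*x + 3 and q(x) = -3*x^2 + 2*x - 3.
<p,q> = -224/15

Expand the product: p(x)·q(x) = 6*x^4 - 10*x^3 + x^2 - 9.
∫_{-1}^{1} of each monomial x^k gives [2/(k+1) if k even, 0 if k odd]. Integrating term-by-term (or equivalently evaluating the antiderivative F(x) = 6*x^5/5 - 5*x^4/2 + x^3/3 - 9*x at the endpoints):
  F(1) − F(−1) = -299/30 − (149/30) = -224/15.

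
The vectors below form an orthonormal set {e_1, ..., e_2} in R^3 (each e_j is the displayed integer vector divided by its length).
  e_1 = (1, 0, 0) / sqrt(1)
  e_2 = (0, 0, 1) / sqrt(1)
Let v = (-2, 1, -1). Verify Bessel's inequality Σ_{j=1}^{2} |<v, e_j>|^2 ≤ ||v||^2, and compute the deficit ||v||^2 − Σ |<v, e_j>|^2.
Σ |<v, e_j>|^2 = 5; ||v||^2 = 6; deficit = 1

Write each e_j = u_j / sqrt(<u_j, u_j>) where u_j is the displayed integer vector. Then <v, e_j> = <v, u_j> / sqrt(<u_j, u_j>), so |<v, e_j>|^2 = <v, u_j>^2 / <u_j, u_j>.
Coefficients: <v, e_1> = -2/sqrt(1), <v, e_2> = -1/sqrt(1).
Square and sum: Σ |<v, e_j>|^2 = 5.
Compute ||v||^2 = v·v = 6.
Deficit = 6 − 5 = 1 ≥ 0, confirming Bessel's inequality. (The deficit equals ||v − Σ <v,e_j> e_j||^2, the squared distance from v to span{e_j}.)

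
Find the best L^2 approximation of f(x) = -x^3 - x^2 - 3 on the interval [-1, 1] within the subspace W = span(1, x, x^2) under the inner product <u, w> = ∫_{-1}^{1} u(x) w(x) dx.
g(x) = -x^2 - 3*x/5 - 3

The best approximation g ∈ W is the orthogonal projection of f onto W. Writing g = a_0 + a_1 x + a_2 x^2, the coefficients solve the normal equations G · a = b where
  G_{ij} = <φ_i, φ_j> and b_i = <f, φ_i>, with φ_0 = 1, φ_1 = x, φ_2 = x^2.
G =
  [2, 0, 2/3]
  [0, 2/3, 0]
  [2/3, 0, 2/5],
b = (-20/3, -2/5, -12/5).
Solving gives a_0 = -3, a_1 = -3/5, a_2 = -1, so
  g(x) = -x^2 - 3*x/5 - 3.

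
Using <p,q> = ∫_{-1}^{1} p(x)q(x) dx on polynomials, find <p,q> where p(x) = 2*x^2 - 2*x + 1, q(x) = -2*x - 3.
<p,q> = -22/3

Expand the product: p(x)·q(x) = -4*x^3 - 2*x^2 + 4*x - 3.
∫_{-1}^{1} of each monomial x^k gives [2/(k+1) if k even, 0 if k odd]. Integrating term-by-term (or equivalently evaluating the antiderivative F(x) = -x^4 - 2*x^3/3 + 2*x^2 - 3*x at the endpoints):
  F(1) − F(−1) = -8/3 − (14/3) = -22/3.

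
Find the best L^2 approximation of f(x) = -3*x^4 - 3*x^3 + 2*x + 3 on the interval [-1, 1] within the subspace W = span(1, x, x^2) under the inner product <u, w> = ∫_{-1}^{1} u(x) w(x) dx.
g(x) = -18*x^2/7 + x/5 + 114/35

The best approximation g ∈ W is the orthogonal projection of f onto W. Writing g = a_0 + a_1 x + a_2 x^2, the coefficients solve the normal equations G · a = b where
  G_{ij} = <φ_i, φ_j> and b_i = <f, φ_i>, with φ_0 = 1, φ_1 = x, φ_2 = x^2.
G =
  [2, 0, 2/3]
  [0, 2/3, 0]
  [2/3, 0, 2/5],
b = (24/5, 2/15, 8/7).
Solving gives a_0 = 114/35, a_1 = 1/5, a_2 = -18/7, so
  g(x) = -18*x^2/7 + x/5 + 114/35.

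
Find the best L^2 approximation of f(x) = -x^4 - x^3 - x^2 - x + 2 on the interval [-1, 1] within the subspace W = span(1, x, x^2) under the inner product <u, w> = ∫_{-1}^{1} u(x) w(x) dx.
g(x) = -13*x^2/7 - 8*x/5 + 73/35

The best approximation g ∈ W is the orthogonal projection of f onto W. Writing g = a_0 + a_1 x + a_2 x^2, the coefficients solve the normal equations G · a = b where
  G_{ij} = <φ_i, φ_j> and b_i = <f, φ_i>, with φ_0 = 1, φ_1 = x, φ_2 = x^2.
G =
  [2, 0, 2/3]
  [0, 2/3, 0]
  [2/3, 0, 2/5],
b = (44/15, -16/15, 68/105).
Solving gives a_0 = 73/35, a_1 = -8/5, a_2 = -13/7, so
  g(x) = -13*x^2/7 - 8*x/5 + 73/35.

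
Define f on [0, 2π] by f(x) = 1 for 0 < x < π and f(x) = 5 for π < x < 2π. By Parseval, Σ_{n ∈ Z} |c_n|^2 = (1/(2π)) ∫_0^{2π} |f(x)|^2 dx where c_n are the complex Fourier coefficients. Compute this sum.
Σ |c_n|^2 = 13

Parseval equates the L^2 energy of f (normalised by 1/(2π)) with the ℓ^2 sum of its Fourier coefficients: (1/(2π)) ∫_0^{2π} |f|^2 = Σ |c_n|^2.
Compute the left side: (1/(2π)) [∫_0^π 1^2 dx + ∫_π^{2π} 5^2 dx] = (1/(2π)) · (1π + 25π) = (1 + 25)/2 = 13.
So Σ_{n ∈ Z} |c_n|^2 = 13.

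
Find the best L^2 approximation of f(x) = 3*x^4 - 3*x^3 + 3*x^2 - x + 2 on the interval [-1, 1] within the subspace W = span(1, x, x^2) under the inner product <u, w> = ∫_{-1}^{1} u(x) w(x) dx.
g(x) = 39*x^2/7 - 14*x/5 + 61/35

The best approximation g ∈ W is the orthogonal projection of f onto W. Writing g = a_0 + a_1 x + a_2 x^2, the coefficients solve the normal equations G · a = b where
  G_{ij} = <φ_i, φ_j> and b_i = <f, φ_i>, with φ_0 = 1, φ_1 = x, φ_2 = x^2.
G =
  [2, 0, 2/3]
  [0, 2/3, 0]
  [2/3, 0, 2/5],
b = (36/5, -28/15, 356/105).
Solving gives a_0 = 61/35, a_1 = -14/5, a_2 = 39/7, so
  g(x) = 39*x^2/7 - 14*x/5 + 61/35.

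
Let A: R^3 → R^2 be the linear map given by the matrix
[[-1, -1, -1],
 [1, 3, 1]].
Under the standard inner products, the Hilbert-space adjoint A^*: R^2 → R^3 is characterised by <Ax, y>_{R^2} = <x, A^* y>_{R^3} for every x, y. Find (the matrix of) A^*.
A^* = A^T =
[[-1, 1],
 [-1, 3],
 [-1, 1]]

For real matrices with standard dot products, the defining identity <Ax, y> = <x, A^* y> gives (Ax)^T y = x^T (A^*) y, i.e. x^T A^T y = x^T (A^*) y. Since this holds for all x, y, we must have A^* = A^T. Therefore
A^* =
[[-1, 1],
 [-1, 3],
 [-1, 1]].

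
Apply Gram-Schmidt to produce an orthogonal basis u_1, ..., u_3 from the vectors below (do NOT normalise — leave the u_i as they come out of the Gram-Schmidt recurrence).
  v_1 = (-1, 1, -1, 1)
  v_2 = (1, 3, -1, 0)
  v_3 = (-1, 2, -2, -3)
Orthogonal basis:
  u_1 = (-1, 1, -1, 1)
  u_2 = (7/4, 9/4, -1/4, -3/4)
  u_3 = (-8/5, 3/35, -47/35, -106/35)

Apply the Gram-Schmidt recurrence
  u_1 = v_1
  u_i = v_i − Σ_{j<i} ((v_i · u_j) / (u_j · u_j)) · u_j.

Step by step this gives:
  u_1 = (-1, 1, -1, 1)
  u_2 = (7/4, 9/4, -1/4, -3/4)
  u_3 = (-8/5, 3/35, -47/35, -106/35)

Orthogonality check:
  u_2 · u_1 = 0 (should be 0)
  u_3 · u_1 = 0 (should be 0)
  u_3 · u_2 = 0 (should be 0)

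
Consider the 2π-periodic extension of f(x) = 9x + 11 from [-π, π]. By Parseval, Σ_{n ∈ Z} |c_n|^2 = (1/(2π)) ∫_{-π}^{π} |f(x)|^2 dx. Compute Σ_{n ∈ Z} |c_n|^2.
Σ |c_n|^2 = 27π^2 + 121

Expand and integrate term by term over [-π, π]:
  ∫ (9x)^2 dx = 81·(2π^3/3); ∫ 2·9·(11)·x dx = 0 (odd integrand); ∫ 11^2 dx = 121·2π.
So (1/(2π)) ∫_{-π}^{π} (9x + 11)^2 dx = 81π^2/3 + 121 = 27π^2 + 121.
Parseval ⇒ Σ |c_n|^2 = 27π^2 + 121.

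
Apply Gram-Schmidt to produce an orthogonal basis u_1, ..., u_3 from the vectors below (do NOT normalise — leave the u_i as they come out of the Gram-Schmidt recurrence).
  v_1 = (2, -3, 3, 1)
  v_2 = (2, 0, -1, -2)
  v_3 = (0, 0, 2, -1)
Orthogonal basis:
  u_1 = (2, -3, 3, 1)
  u_2 = (48/23, -3/23, -20/23, -45/23)
  u_3 = (-50/103, 135/206, 141/103, -241/206)

Apply the Gram-Schmidt recurrence
  u_1 = v_1
  u_i = v_i − Σ_{j<i} ((v_i · u_j) / (u_j · u_j)) · u_j.

Step by step this gives:
  u_1 = (2, -3, 3, 1)
  u_2 = (48/23, -3/23, -20/23, -45/23)
  u_3 = (-50/103, 135/206, 141/103, -241/206)

Orthogonality check:
  u_2 · u_1 = 0 (should be 0)
  u_3 · u_1 = 0 (should be 0)
  u_3 · u_2 = 0 (should be 0)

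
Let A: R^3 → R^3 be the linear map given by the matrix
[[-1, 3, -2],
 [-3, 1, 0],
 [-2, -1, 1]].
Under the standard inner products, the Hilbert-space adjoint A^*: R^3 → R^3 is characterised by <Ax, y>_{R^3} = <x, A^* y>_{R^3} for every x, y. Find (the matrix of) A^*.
A^* = A^T =
[[-1, -3, -2],
 [3, 1, -1],
 [-2, 0, 1]]

For real matrices with standard dot products, the defining identity <Ax, y> = <x, A^* y> gives (Ax)^T y = x^T (A^*) y, i.e. x^T A^T y = x^T (A^*) y. Since this holds for all x, y, we must have A^* = A^T. Therefore
A^* =
[[-1, -3, -2],
 [3, 1, -1],
 [-2, 0, 1]].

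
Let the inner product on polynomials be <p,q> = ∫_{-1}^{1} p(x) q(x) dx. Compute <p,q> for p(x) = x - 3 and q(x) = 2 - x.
<p,q> = -38/3

Expand the product: p(x)·q(x) = -x^2 + 5*x - 6.
∫_{-1}^{1} of each monomial x^k gives [2/(k+1) if k even, 0 if k odd]. Integrating term-by-term (or equivalently evaluating the antiderivative F(x) = -x^3/3 + 5*x^2/2 - 6*x at the endpoints):
  F(1) − F(−1) = -23/6 − (53/6) = -38/3.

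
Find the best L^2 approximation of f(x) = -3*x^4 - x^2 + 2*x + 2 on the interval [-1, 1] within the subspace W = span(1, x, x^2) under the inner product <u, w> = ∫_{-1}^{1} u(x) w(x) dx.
g(x) = -25*x^2/7 + 2*x + 79/35

The best approximation g ∈ W is the orthogonal projection of f onto W. Writing g = a_0 + a_1 x + a_2 x^2, the coefficients solve the normal equations G · a = b where
  G_{ij} = <φ_i, φ_j> and b_i = <f, φ_i>, with φ_0 = 1, φ_1 = x, φ_2 = x^2.
G =
  [2, 0, 2/3]
  [0, 2/3, 0]
  [2/3, 0, 2/5],
b = (32/15, 4/3, 8/105).
Solving gives a_0 = 79/35, a_1 = 2, a_2 = -25/7, so
  g(x) = -25*x^2/7 + 2*x + 79/35.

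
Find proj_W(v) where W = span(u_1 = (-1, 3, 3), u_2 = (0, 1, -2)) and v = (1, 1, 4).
proj_W(v) = (-49/86, 28/43, 329/86)

Set up U = [u_1 | ... | u_2] ∈ R^(3×2). The projector onto W = col(U) is P = U (U^T U)^(-1) U^T.
Compute U^T U =
  [19, -3]
  [-3, 5],
and U^T v = (14, -7).
Solve U^T U · c = U^T v for the coefficients: c = (49/86, -91/86). The projection is proj_W(v) = U c.
Check: (v - proj_W(v)) · u_1 = 0  (should be 0).
Check: (v - proj_W(v)) · u_2 = 0  (should be 0).
Result: proj_W(v) = (-49/86, 28/43, 329/86).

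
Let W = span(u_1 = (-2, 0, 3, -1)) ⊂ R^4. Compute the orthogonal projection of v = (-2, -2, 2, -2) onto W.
proj_W(v) = (-12/7, 0, 18/7, -6/7)

Set up U = [u_1 | ... | u_1] ∈ R^(4×1). The projector onto W = col(U) is P = U (U^T U)^(-1) U^T.
Compute U^T U =
  [14],
and U^T v = (12).
Solve U^T U · c = U^T v for the coefficients: c = (6/7). The projection is proj_W(v) = U c.
Check: (v - proj_W(v)) · u_1 = 0  (should be 0).
Result: proj_W(v) = (-12/7, 0, 18/7, -6/7).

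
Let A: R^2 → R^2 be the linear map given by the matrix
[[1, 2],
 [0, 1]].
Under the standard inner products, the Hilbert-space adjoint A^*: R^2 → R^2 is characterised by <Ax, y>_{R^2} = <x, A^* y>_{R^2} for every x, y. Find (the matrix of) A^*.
A^* = A^T =
[[1, 0],
 [2, 1]]

For real matrices with standard dot products, the defining identity <Ax, y> = <x, A^* y> gives (Ax)^T y = x^T (A^*) y, i.e. x^T A^T y = x^T (A^*) y. Since this holds for all x, y, we must have A^* = A^T. Therefore
A^* =
[[1, 0],
 [2, 1]].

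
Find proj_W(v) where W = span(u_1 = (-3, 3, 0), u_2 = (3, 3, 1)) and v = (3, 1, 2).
proj_W(v) = (61/19, 23/19, 14/19)

Set up U = [u_1 | ... | u_2] ∈ R^(3×2). The projector onto W = col(U) is P = U (U^T U)^(-1) U^T.
Compute U^T U =
  [18, 0]
  [0, 19],
and U^T v = (-6, 14).
Solve U^T U · c = U^T v for the coefficients: c = (-1/3, 14/19). The projection is proj_W(v) = U c.
Check: (v - proj_W(v)) · u_1 = 0  (should be 0).
Check: (v - proj_W(v)) · u_2 = 0  (should be 0).
Result: proj_W(v) = (61/19, 23/19, 14/19).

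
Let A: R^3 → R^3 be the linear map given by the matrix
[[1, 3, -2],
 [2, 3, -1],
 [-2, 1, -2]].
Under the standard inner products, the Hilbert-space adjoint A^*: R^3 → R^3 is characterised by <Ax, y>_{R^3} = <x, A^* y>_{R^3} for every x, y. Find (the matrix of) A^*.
A^* = A^T =
[[1, 2, -2],
 [3, 3, 1],
 [-2, -1, -2]]

For real matrices with standard dot products, the defining identity <Ax, y> = <x, A^* y> gives (Ax)^T y = x^T (A^*) y, i.e. x^T A^T y = x^T (A^*) y. Since this holds for all x, y, we must have A^* = A^T. Therefore
A^* =
[[1, 2, -2],
 [3, 3, 1],
 [-2, -1, -2]].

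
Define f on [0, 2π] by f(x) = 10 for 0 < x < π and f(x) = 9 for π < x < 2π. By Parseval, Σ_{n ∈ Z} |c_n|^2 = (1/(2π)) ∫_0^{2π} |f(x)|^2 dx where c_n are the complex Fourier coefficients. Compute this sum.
Σ |c_n|^2 = 181/2

Parseval equates the L^2 energy of f (normalised by 1/(2π)) with the ℓ^2 sum of its Fourier coefficients: (1/(2π)) ∫_0^{2π} |f|^2 = Σ |c_n|^2.
Compute the left side: (1/(2π)) [∫_0^π 10^2 dx + ∫_π^{2π} 9^2 dx] = (1/(2π)) · (100π + 81π) = (100 + 81)/2 = 181/2.
So Σ_{n ∈ Z} |c_n|^2 = 181/2.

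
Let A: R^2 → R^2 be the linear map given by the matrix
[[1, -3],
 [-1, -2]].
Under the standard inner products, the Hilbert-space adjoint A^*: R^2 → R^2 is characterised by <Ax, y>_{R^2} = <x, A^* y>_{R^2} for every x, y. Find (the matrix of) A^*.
A^* = A^T =
[[1, -1],
 [-3, -2]]

For real matrices with standard dot products, the defining identity <Ax, y> = <x, A^* y> gives (Ax)^T y = x^T (A^*) y, i.e. x^T A^T y = x^T (A^*) y. Since this holds for all x, y, we must have A^* = A^T. Therefore
A^* =
[[1, -1],
 [-3, -2]].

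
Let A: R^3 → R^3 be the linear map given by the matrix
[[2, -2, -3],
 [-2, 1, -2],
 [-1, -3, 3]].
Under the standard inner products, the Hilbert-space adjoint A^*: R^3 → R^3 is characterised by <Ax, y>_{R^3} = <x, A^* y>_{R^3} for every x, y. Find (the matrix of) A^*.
A^* = A^T =
[[2, -2, -1],
 [-2, 1, -3],
 [-3, -2, 3]]

For real matrices with standard dot products, the defining identity <Ax, y> = <x, A^* y> gives (Ax)^T y = x^T (A^*) y, i.e. x^T A^T y = x^T (A^*) y. Since this holds for all x, y, we must have A^* = A^T. Therefore
A^* =
[[2, -2, -1],
 [-2, 1, -3],
 [-3, -2, 3]].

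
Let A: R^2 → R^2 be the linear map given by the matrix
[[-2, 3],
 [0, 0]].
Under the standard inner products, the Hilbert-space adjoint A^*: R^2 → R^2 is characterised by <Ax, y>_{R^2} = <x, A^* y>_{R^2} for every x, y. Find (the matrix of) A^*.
A^* = A^T =
[[-2, 0],
 [3, 0]]

For real matrices with standard dot products, the defining identity <Ax, y> = <x, A^* y> gives (Ax)^T y = x^T (A^*) y, i.e. x^T A^T y = x^T (A^*) y. Since this holds for all x, y, we must have A^* = A^T. Therefore
A^* =
[[-2, 0],
 [3, 0]].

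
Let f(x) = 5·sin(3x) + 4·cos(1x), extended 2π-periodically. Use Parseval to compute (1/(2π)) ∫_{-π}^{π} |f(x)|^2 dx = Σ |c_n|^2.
Σ |c_n|^2 = 41/2

Expand |f|^2 and use orthogonality of {sin(nx), cos(mx)} on [-π, π]:
  ∫_{-π}^{π} sin(nx)^2 dx = π, ∫ cos(mx)^2 dx = π, and cross terms integrate to 0.
So ∫_{-π}^{π} f(x)^2 dx = 5^2 · π + 4^2 · π = (25 + 16)π.
Divide by 2π: (25 + 16)/2 = 41/2.
By Parseval, this equals Σ |c_n|^2.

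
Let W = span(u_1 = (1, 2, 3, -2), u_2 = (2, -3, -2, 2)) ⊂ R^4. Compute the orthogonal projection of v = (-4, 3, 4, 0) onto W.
proj_W(v) = (-282/91, 25/7, 170/91, -198/91)

Set up U = [u_1 | ... | u_2] ∈ R^(4×2). The projector onto W = col(U) is P = U (U^T U)^(-1) U^T.
Compute U^T U =
  [18, -14]
  [-14, 21],
and U^T v = (14, -25).
Solve U^T U · c = U^T v for the coefficients: c = (-4/13, -127/91). The projection is proj_W(v) = U c.
Check: (v - proj_W(v)) · u_1 = 0  (should be 0).
Check: (v - proj_W(v)) · u_2 = 0  (should be 0).
Result: proj_W(v) = (-282/91, 25/7, 170/91, -198/91).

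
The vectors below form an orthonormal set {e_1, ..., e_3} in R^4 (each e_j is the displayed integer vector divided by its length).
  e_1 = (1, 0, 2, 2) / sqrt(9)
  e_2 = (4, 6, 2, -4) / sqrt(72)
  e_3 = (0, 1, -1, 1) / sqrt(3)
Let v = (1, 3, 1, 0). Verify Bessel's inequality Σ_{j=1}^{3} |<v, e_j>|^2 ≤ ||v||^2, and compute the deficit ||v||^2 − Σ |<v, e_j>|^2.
Σ |<v, e_j>|^2 = 31/3; ||v||^2 = 11; deficit = 2/3

Write each e_j = u_j / sqrt(<u_j, u_j>) where u_j is the displayed integer vector. Then <v, e_j> = <v, u_j> / sqrt(<u_j, u_j>), so |<v, e_j>|^2 = <v, u_j>^2 / <u_j, u_j>.
Coefficients: <v, e_1> = 3/sqrt(9), <v, e_2> = 24/sqrt(72), <v, e_3> = 2/sqrt(3).
Square and sum: Σ |<v, e_j>|^2 = 31/3.
Compute ||v||^2 = v·v = 11.
Deficit = 11 − 31/3 = 2/3 ≥ 0, confirming Bessel's inequality. (The deficit equals ||v − Σ <v,e_j> e_j||^2, the squared distance from v to span{e_j}.)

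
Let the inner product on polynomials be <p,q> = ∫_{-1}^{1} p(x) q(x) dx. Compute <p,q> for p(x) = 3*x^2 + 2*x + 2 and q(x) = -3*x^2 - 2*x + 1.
<p,q> = -64/15

Expand the product: p(x)·q(x) = -9*x^4 - 12*x^3 - 7*x^2 - 2*x + 2.
∫_{-1}^{1} of each monomial x^k gives [2/(k+1) if k even, 0 if k odd]. Integrating term-by-term (or equivalently evaluating the antiderivative F(x) = -9*x^5/5 - 3*x^4 - 7*x^3/3 - x^2 + 2*x at the endpoints):
  F(1) − F(−1) = -92/15 − (-28/15) = -64/15.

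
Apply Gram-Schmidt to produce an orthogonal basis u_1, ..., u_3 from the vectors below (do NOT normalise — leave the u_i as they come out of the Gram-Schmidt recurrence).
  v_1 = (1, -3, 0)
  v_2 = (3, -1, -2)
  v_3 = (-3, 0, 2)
Orthogonal basis:
  u_1 = (1, -3, 0)
  u_2 = (12/5, 4/5, -2)
  u_3 = (-3/26, -1/26, -2/13)

Apply the Gram-Schmidt recurrence
  u_1 = v_1
  u_i = v_i − Σ_{j<i} ((v_i · u_j) / (u_j · u_j)) · u_j.

Step by step this gives:
  u_1 = (1, -3, 0)
  u_2 = (12/5, 4/5, -2)
  u_3 = (-3/26, -1/26, -2/13)

Orthogonality check:
  u_2 · u_1 = 0 (should be 0)
  u_3 · u_1 = 0 (should be 0)
  u_3 · u_2 = 0 (should be 0)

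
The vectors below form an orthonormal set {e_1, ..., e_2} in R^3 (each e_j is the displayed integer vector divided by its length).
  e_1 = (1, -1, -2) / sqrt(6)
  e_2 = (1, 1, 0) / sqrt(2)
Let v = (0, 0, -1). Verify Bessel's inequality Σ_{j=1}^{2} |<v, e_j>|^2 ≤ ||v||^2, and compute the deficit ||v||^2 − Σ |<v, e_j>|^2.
Σ |<v, e_j>|^2 = 2/3; ||v||^2 = 1; deficit = 1/3

Write each e_j = u_j / sqrt(<u_j, u_j>) where u_j is the displayed integer vector. Then <v, e_j> = <v, u_j> / sqrt(<u_j, u_j>), so |<v, e_j>|^2 = <v, u_j>^2 / <u_j, u_j>.
Coefficients: <v, e_1> = 2/sqrt(6), <v, e_2> = 0/sqrt(2).
Square and sum: Σ |<v, e_j>|^2 = 2/3.
Compute ||v||^2 = v·v = 1.
Deficit = 1 − 2/3 = 1/3 ≥ 0, confirming Bessel's inequality. (The deficit equals ||v − Σ <v,e_j> e_j||^2, the squared distance from v to span{e_j}.)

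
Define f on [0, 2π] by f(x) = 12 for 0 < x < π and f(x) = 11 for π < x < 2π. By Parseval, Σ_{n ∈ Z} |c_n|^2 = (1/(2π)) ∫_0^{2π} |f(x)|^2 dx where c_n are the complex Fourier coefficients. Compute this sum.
Σ |c_n|^2 = 265/2

Parseval equates the L^2 energy of f (normalised by 1/(2π)) with the ℓ^2 sum of its Fourier coefficients: (1/(2π)) ∫_0^{2π} |f|^2 = Σ |c_n|^2.
Compute the left side: (1/(2π)) [∫_0^π 12^2 dx + ∫_π^{2π} 11^2 dx] = (1/(2π)) · (144π + 121π) = (144 + 121)/2 = 265/2.
So Σ_{n ∈ Z} |c_n|^2 = 265/2.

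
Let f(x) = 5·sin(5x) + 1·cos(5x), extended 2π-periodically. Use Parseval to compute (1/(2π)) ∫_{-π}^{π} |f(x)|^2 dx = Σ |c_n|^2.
Σ |c_n|^2 = 13

Expand |f|^2 and use orthogonality of {sin(nx), cos(mx)} on [-π, π]:
  ∫_{-π}^{π} sin(nx)^2 dx = π, ∫ cos(mx)^2 dx = π, and cross terms integrate to 0.
So ∫_{-π}^{π} f(x)^2 dx = 5^2 · π + 1^2 · π = (25 + 1)π.
Divide by 2π: (25 + 1)/2 = 13.
By Parseval, this equals Σ |c_n|^2.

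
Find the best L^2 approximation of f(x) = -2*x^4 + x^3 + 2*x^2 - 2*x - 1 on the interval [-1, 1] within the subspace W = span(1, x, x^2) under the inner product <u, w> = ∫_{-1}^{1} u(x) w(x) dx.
g(x) = 2*x^2/7 - 7*x/5 - 29/35

The best approximation g ∈ W is the orthogonal projection of f onto W. Writing g = a_0 + a_1 x + a_2 x^2, the coefficients solve the normal equations G · a = b where
  G_{ij} = <φ_i, φ_j> and b_i = <f, φ_i>, with φ_0 = 1, φ_1 = x, φ_2 = x^2.
G =
  [2, 0, 2/3]
  [0, 2/3, 0]
  [2/3, 0, 2/5],
b = (-22/15, -14/15, -46/105).
Solving gives a_0 = -29/35, a_1 = -7/5, a_2 = 2/7, so
  g(x) = 2*x^2/7 - 7*x/5 - 29/35.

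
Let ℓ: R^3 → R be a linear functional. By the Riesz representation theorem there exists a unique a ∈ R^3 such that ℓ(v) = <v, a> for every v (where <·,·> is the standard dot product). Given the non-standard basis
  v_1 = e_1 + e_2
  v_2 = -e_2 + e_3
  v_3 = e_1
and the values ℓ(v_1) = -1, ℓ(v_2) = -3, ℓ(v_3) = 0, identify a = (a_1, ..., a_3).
a = (0, -1, -4)

Write a = (a_1, ..., a_3) in the standard basis. For each basis vector v_i, ℓ(v_i) = <v_i, a> is a linear equation in the a_j's. Collect the n equations into a matrix system V a = ℓ, where row i of V is v_i (expressed in the standard basis). Since V is invertible (lower-triangular with 1s on the diagonal, up to permutation), solve by back-substitution:
  V =
[[1, 1, 0],
 [0, -1, 1],
 [1, 0, 0]]
  V a = (-1, -3, 0)
Solving gives a = (0, -1, -4).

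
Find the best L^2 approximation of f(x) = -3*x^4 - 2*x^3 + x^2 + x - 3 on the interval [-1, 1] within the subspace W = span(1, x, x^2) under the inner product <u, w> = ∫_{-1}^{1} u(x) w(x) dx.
g(x) = -11*x^2/7 - x/5 - 96/35

The best approximation g ∈ W is the orthogonal projection of f onto W. Writing g = a_0 + a_1 x + a_2 x^2, the coefficients solve the normal equations G · a = b where
  G_{ij} = <φ_i, φ_j> and b_i = <f, φ_i>, with φ_0 = 1, φ_1 = x, φ_2 = x^2.
G =
  [2, 0, 2/3]
  [0, 2/3, 0]
  [2/3, 0, 2/5],
b = (-98/15, -2/15, -86/35).
Solving gives a_0 = -96/35, a_1 = -1/5, a_2 = -11/7, so
  g(x) = -11*x^2/7 - x/5 - 96/35.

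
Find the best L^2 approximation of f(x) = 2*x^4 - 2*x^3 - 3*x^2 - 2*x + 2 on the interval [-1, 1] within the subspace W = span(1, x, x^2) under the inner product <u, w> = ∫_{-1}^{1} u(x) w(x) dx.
g(x) = -9*x^2/7 - 16*x/5 + 64/35

The best approximation g ∈ W is the orthogonal projection of f onto W. Writing g = a_0 + a_1 x + a_2 x^2, the coefficients solve the normal equations G · a = b where
  G_{ij} = <φ_i, φ_j> and b_i = <f, φ_i>, with φ_0 = 1, φ_1 = x, φ_2 = x^2.
G =
  [2, 0, 2/3]
  [0, 2/3, 0]
  [2/3, 0, 2/5],
b = (14/5, -32/15, 74/105).
Solving gives a_0 = 64/35, a_1 = -16/5, a_2 = -9/7, so
  g(x) = -9*x^2/7 - 16*x/5 + 64/35.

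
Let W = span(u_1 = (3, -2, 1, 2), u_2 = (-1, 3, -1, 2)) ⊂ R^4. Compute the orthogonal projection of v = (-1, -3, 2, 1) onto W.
proj_W(v) = (7/6, -70/39, 53/78, -5/13)

Set up U = [u_1 | ... | u_2] ∈ R^(4×2). The projector onto W = col(U) is P = U (U^T U)^(-1) U^T.
Compute U^T U =
  [18, -6]
  [-6, 15],
and U^T v = (7, -8).
Solve U^T U · c = U^T v for the coefficients: c = (19/78, -17/39). The projection is proj_W(v) = U c.
Check: (v - proj_W(v)) · u_1 = 0  (should be 0).
Check: (v - proj_W(v)) · u_2 = 0  (should be 0).
Result: proj_W(v) = (7/6, -70/39, 53/78, -5/13).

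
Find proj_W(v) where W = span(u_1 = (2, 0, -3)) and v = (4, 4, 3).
proj_W(v) = (-2/13, 0, 3/13)

Set up U = [u_1 | ... | u_1] ∈ R^(3×1). The projector onto W = col(U) is P = U (U^T U)^(-1) U^T.
Compute U^T U =
  [13],
and U^T v = (-1).
Solve U^T U · c = U^T v for the coefficients: c = (-1/13). The projection is proj_W(v) = U c.
Check: (v - proj_W(v)) · u_1 = 0  (should be 0).
Result: proj_W(v) = (-2/13, 0, 3/13).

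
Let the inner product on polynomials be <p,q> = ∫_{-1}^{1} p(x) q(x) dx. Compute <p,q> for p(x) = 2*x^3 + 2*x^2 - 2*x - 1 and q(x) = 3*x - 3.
<p,q> = 2/5

Expand the product: p(x)·q(x) = 6*x^4 - 12*x^2 + 3*x + 3.
∫_{-1}^{1} of each monomial x^k gives [2/(k+1) if k even, 0 if k odd]. Integrating term-by-term (or equivalently evaluating the antiderivative F(x) = 6*x^5/5 - 4*x^3 + 3*x^2/2 + 3*x at the endpoints):
  F(1) − F(−1) = 17/10 − (13/10) = 2/5.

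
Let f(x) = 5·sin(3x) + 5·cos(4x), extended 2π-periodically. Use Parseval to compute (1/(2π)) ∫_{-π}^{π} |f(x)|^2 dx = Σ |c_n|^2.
Σ |c_n|^2 = 25

Expand |f|^2 and use orthogonality of {sin(nx), cos(mx)} on [-π, π]:
  ∫_{-π}^{π} sin(nx)^2 dx = π, ∫ cos(mx)^2 dx = π, and cross terms integrate to 0.
So ∫_{-π}^{π} f(x)^2 dx = 5^2 · π + 5^2 · π = (25 + 25)π.
Divide by 2π: (25 + 25)/2 = 25.
By Parseval, this equals Σ |c_n|^2.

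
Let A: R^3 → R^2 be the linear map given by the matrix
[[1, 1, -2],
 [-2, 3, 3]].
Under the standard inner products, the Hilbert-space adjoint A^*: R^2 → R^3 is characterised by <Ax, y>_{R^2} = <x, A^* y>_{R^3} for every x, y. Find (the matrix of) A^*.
A^* = A^T =
[[1, -2],
 [1, 3],
 [-2, 3]]

For real matrices with standard dot products, the defining identity <Ax, y> = <x, A^* y> gives (Ax)^T y = x^T (A^*) y, i.e. x^T A^T y = x^T (A^*) y. Since this holds for all x, y, we must have A^* = A^T. Therefore
A^* =
[[1, -2],
 [1, 3],
 [-2, 3]].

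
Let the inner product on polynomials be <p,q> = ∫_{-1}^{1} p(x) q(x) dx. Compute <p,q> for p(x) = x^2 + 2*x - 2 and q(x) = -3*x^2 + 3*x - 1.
<p,q> = 152/15

Expand the product: p(x)·q(x) = -3*x^4 - 3*x^3 + 11*x^2 - 8*x + 2.
∫_{-1}^{1} of each monomial x^k gives [2/(k+1) if k even, 0 if k odd]. Integrating term-by-term (or equivalently evaluating the antiderivative F(x) = -3*x^5/5 - 3*x^4/4 + 11*x^3/3 - 4*x^2 + 2*x at the endpoints):
  F(1) − F(−1) = 19/60 − (-589/60) = 152/15.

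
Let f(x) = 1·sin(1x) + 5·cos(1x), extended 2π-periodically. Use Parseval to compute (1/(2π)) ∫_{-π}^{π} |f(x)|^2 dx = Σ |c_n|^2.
Σ |c_n|^2 = 13

Expand |f|^2 and use orthogonality of {sin(nx), cos(mx)} on [-π, π]:
  ∫_{-π}^{π} sin(nx)^2 dx = π, ∫ cos(mx)^2 dx = π, and cross terms integrate to 0.
So ∫_{-π}^{π} f(x)^2 dx = 1^2 · π + 5^2 · π = (1 + 25)π.
Divide by 2π: (1 + 25)/2 = 13.
By Parseval, this equals Σ |c_n|^2.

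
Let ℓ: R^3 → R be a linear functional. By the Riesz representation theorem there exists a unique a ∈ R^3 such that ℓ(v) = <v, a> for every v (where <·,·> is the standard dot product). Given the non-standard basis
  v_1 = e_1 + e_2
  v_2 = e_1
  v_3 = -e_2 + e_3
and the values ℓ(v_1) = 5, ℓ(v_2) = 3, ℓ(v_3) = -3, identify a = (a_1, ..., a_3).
a = (3, 2, -1)

Write a = (a_1, ..., a_3) in the standard basis. For each basis vector v_i, ℓ(v_i) = <v_i, a> is a linear equation in the a_j's. Collect the n equations into a matrix system V a = ℓ, where row i of V is v_i (expressed in the standard basis). Since V is invertible (lower-triangular with 1s on the diagonal, up to permutation), solve by back-substitution:
  V =
[[1, 1, 0],
 [1, 0, 0],
 [0, -1, 1]]
  V a = (5, 3, -3)
Solving gives a = (3, 2, -1).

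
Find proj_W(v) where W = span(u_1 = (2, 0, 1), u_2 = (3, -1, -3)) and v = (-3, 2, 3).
proj_W(v) = (-267/86, 91/86, 138/43)

Set up U = [u_1 | ... | u_2] ∈ R^(3×2). The projector onto W = col(U) is P = U (U^T U)^(-1) U^T.
Compute U^T U =
  [5, 3]
  [3, 19],
and U^T v = (-3, -20).
Solve U^T U · c = U^T v for the coefficients: c = (3/86, -91/86). The projection is proj_W(v) = U c.
Check: (v - proj_W(v)) · u_1 = 0  (should be 0).
Check: (v - proj_W(v)) · u_2 = 0  (should be 0).
Result: proj_W(v) = (-267/86, 91/86, 138/43).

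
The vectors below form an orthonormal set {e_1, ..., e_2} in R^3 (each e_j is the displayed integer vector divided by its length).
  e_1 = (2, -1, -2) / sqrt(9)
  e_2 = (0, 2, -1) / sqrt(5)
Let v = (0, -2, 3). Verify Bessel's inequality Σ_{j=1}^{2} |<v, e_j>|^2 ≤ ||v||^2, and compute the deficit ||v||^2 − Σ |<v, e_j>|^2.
Σ |<v, e_j>|^2 = 521/45; ||v||^2 = 13; deficit = 64/45

Write each e_j = u_j / sqrt(<u_j, u_j>) where u_j is the displayed integer vector. Then <v, e_j> = <v, u_j> / sqrt(<u_j, u_j>), so |<v, e_j>|^2 = <v, u_j>^2 / <u_j, u_j>.
Coefficients: <v, e_1> = -4/sqrt(9), <v, e_2> = -7/sqrt(5).
Square and sum: Σ |<v, e_j>|^2 = 521/45.
Compute ||v||^2 = v·v = 13.
Deficit = 13 − 521/45 = 64/45 ≥ 0, confirming Bessel's inequality. (The deficit equals ||v − Σ <v,e_j> e_j||^2, the squared distance from v to span{e_j}.)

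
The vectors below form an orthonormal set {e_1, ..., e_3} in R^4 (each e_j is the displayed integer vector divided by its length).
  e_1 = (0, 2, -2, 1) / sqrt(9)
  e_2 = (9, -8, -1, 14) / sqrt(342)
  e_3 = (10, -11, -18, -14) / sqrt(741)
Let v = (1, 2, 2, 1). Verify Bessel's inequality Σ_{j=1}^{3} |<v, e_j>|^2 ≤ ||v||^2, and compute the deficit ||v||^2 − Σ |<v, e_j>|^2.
Σ |<v, e_j>|^2 = 419/78; ||v||^2 = 10; deficit = 361/78

Write each e_j = u_j / sqrt(<u_j, u_j>) where u_j is the displayed integer vector. Then <v, e_j> = <v, u_j> / sqrt(<u_j, u_j>), so |<v, e_j>|^2 = <v, u_j>^2 / <u_j, u_j>.
Coefficients: <v, e_1> = 1/sqrt(9), <v, e_2> = 5/sqrt(342), <v, e_3> = -62/sqrt(741).
Square and sum: Σ |<v, e_j>|^2 = 419/78.
Compute ||v||^2 = v·v = 10.
Deficit = 10 − 419/78 = 361/78 ≥ 0, confirming Bessel's inequality. (The deficit equals ||v − Σ <v,e_j> e_j||^2, the squared distance from v to span{e_j}.)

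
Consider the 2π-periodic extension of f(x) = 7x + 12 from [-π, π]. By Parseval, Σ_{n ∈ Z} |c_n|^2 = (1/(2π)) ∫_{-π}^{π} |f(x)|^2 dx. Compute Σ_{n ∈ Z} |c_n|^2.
Σ |c_n|^2 = 49π^2/3 + 144

Expand and integrate term by term over [-π, π]:
  ∫ (7x)^2 dx = 49·(2π^3/3); ∫ 2·7·(12)·x dx = 0 (odd integrand); ∫ 12^2 dx = 144·2π.
So (1/(2π)) ∫_{-π}^{π} (7x + 12)^2 dx = 49π^2/3 + 144 = 49π^2/3 + 144.
Parseval ⇒ Σ |c_n|^2 = 49π^2/3 + 144.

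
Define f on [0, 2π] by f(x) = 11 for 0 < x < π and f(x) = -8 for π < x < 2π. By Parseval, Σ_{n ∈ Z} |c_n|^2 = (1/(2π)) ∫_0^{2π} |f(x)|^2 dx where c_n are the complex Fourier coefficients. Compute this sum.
Σ |c_n|^2 = 185/2

Parseval equates the L^2 energy of f (normalised by 1/(2π)) with the ℓ^2 sum of its Fourier coefficients: (1/(2π)) ∫_0^{2π} |f|^2 = Σ |c_n|^2.
Compute the left side: (1/(2π)) [∫_0^π 11^2 dx + ∫_π^{2π} (-8)^2 dx] = (1/(2π)) · (121π + 64π) = (121 + 64)/2 = 185/2.
So Σ_{n ∈ Z} |c_n|^2 = 185/2.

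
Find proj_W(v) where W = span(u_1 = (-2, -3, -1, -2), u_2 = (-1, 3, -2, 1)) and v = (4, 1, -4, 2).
proj_W(v) = (7/13, 33/13, -4/13, 17/13)

Set up U = [u_1 | ... | u_2] ∈ R^(4×2). The projector onto W = col(U) is P = U (U^T U)^(-1) U^T.
Compute U^T U =
  [18, -7]
  [-7, 15],
and U^T v = (-11, 9).
Solve U^T U · c = U^T v for the coefficients: c = (-6/13, 5/13). The projection is proj_W(v) = U c.
Check: (v - proj_W(v)) · u_1 = 0  (should be 0).
Check: (v - proj_W(v)) · u_2 = 0  (should be 0).
Result: proj_W(v) = (7/13, 33/13, -4/13, 17/13).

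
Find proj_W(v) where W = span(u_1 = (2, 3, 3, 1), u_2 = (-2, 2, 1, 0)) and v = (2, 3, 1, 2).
proj_W(v) = (24/13, 57/26, 30/13, 21/26)

Set up U = [u_1 | ... | u_2] ∈ R^(4×2). The projector onto W = col(U) is P = U (U^T U)^(-1) U^T.
Compute U^T U =
  [23, 5]
  [5, 9],
and U^T v = (18, 3).
Solve U^T U · c = U^T v for the coefficients: c = (21/26, -3/26). The projection is proj_W(v) = U c.
Check: (v - proj_W(v)) · u_1 = 0  (should be 0).
Check: (v - proj_W(v)) · u_2 = 0  (should be 0).
Result: proj_W(v) = (24/13, 57/26, 30/13, 21/26).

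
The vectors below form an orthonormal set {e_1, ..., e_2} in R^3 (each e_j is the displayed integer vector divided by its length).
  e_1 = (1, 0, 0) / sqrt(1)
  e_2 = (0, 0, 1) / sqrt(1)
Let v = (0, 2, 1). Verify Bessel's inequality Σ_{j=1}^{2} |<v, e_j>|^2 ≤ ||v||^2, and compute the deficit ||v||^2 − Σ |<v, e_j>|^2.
Σ |<v, e_j>|^2 = 1; ||v||^2 = 5; deficit = 4

Write each e_j = u_j / sqrt(<u_j, u_j>) where u_j is the displayed integer vector. Then <v, e_j> = <v, u_j> / sqrt(<u_j, u_j>), so |<v, e_j>|^2 = <v, u_j>^2 / <u_j, u_j>.
Coefficients: <v, e_1> = 0/sqrt(1), <v, e_2> = 1/sqrt(1).
Square and sum: Σ |<v, e_j>|^2 = 1.
Compute ||v||^2 = v·v = 5.
Deficit = 5 − 1 = 4 ≥ 0, confirming Bessel's inequality. (The deficit equals ||v − Σ <v,e_j> e_j||^2, the squared distance from v to span{e_j}.)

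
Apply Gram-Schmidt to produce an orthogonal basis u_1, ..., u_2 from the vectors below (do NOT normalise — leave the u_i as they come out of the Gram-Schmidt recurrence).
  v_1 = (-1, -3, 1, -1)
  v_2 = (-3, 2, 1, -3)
Orthogonal basis:
  u_1 = (-1, -3, 1, -1)
  u_2 = (-35/12, 9/4, 11/12, -35/12)

Apply the Gram-Schmidt recurrence
  u_1 = v_1
  u_i = v_i − Σ_{j<i} ((v_i · u_j) / (u_j · u_j)) · u_j.

Step by step this gives:
  u_1 = (-1, -3, 1, -1)
  u_2 = (-35/12, 9/4, 11/12, -35/12)

Orthogonality check:
  u_2 · u_1 = 0 (should be 0)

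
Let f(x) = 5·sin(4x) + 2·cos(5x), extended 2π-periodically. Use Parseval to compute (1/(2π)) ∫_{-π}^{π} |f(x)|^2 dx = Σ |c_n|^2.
Σ |c_n|^2 = 29/2

Expand |f|^2 and use orthogonality of {sin(nx), cos(mx)} on [-π, π]:
  ∫_{-π}^{π} sin(nx)^2 dx = π, ∫ cos(mx)^2 dx = π, and cross terms integrate to 0.
So ∫_{-π}^{π} f(x)^2 dx = 5^2 · π + 2^2 · π = (25 + 4)π.
Divide by 2π: (25 + 4)/2 = 29/2.
By Parseval, this equals Σ |c_n|^2.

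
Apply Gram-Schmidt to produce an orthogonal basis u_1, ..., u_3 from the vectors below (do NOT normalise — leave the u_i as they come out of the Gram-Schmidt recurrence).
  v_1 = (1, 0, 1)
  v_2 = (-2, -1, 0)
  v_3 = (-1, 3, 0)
Orthogonal basis:
  u_1 = (1, 0, 1)
  u_2 = (-1, -1, 1)
  u_3 = (-7/6, 7/3, 7/6)

Apply the Gram-Schmidt recurrence
  u_1 = v_1
  u_i = v_i − Σ_{j<i} ((v_i · u_j) / (u_j · u_j)) · u_j.

Step by step this gives:
  u_1 = (1, 0, 1)
  u_2 = (-1, -1, 1)
  u_3 = (-7/6, 7/3, 7/6)

Orthogonality check:
  u_2 · u_1 = 0 (should be 0)
  u_3 · u_1 = 0 (should be 0)
  u_3 · u_2 = 0 (should be 0)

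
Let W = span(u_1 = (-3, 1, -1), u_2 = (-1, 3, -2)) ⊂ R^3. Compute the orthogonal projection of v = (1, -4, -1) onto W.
proj_W(v) = (61/90, -43/18, 71/45)

Set up U = [u_1 | ... | u_2] ∈ R^(3×2). The projector onto W = col(U) is P = U (U^T U)^(-1) U^T.
Compute U^T U =
  [11, 8]
  [8, 14],
and U^T v = (-6, -11).
Solve U^T U · c = U^T v for the coefficients: c = (2/45, -73/90). The projection is proj_W(v) = U c.
Check: (v - proj_W(v)) · u_1 = 0  (should be 0).
Check: (v - proj_W(v)) · u_2 = 0  (should be 0).
Result: proj_W(v) = (61/90, -43/18, 71/45).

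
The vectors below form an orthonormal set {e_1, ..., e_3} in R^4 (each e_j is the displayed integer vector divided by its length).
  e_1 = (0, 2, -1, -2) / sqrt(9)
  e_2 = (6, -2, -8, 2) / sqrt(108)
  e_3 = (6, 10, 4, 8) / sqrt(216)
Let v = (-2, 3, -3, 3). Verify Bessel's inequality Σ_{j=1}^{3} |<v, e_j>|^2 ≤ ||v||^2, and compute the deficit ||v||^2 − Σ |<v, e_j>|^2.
Σ |<v, e_j>|^2 = 13/2; ||v||^2 = 31; deficit = 49/2

Write each e_j = u_j / sqrt(<u_j, u_j>) where u_j is the displayed integer vector. Then <v, e_j> = <v, u_j> / sqrt(<u_j, u_j>), so |<v, e_j>|^2 = <v, u_j>^2 / <u_j, u_j>.
Coefficients: <v, e_1> = 3/sqrt(9), <v, e_2> = 12/sqrt(108), <v, e_3> = 30/sqrt(216).
Square and sum: Σ |<v, e_j>|^2 = 13/2.
Compute ||v||^2 = v·v = 31.
Deficit = 31 − 13/2 = 49/2 ≥ 0, confirming Bessel's inequality. (The deficit equals ||v − Σ <v,e_j> e_j||^2, the squared distance from v to span{e_j}.)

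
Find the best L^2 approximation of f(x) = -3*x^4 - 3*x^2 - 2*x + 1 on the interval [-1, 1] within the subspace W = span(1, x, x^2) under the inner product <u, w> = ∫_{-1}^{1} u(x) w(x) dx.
g(x) = -39*x^2/7 - 2*x + 44/35

The best approximation g ∈ W is the orthogonal projection of f onto W. Writing g = a_0 + a_1 x + a_2 x^2, the coefficients solve the normal equations G · a = b where
  G_{ij} = <φ_i, φ_j> and b_i = <f, φ_i>, with φ_0 = 1, φ_1 = x, φ_2 = x^2.
G =
  [2, 0, 2/3]
  [0, 2/3, 0]
  [2/3, 0, 2/5],
b = (-6/5, -4/3, -146/105).
Solving gives a_0 = 44/35, a_1 = -2, a_2 = -39/7, so
  g(x) = -39*x^2/7 - 2*x + 44/35.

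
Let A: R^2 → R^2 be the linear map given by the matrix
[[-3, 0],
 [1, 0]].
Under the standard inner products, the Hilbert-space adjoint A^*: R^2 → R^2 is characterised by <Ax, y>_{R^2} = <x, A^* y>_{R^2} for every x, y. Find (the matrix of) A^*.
A^* = A^T =
[[-3, 1],
 [0, 0]]

For real matrices with standard dot products, the defining identity <Ax, y> = <x, A^* y> gives (Ax)^T y = x^T (A^*) y, i.e. x^T A^T y = x^T (A^*) y. Since this holds for all x, y, we must have A^* = A^T. Therefore
A^* =
[[-3, 1],
 [0, 0]].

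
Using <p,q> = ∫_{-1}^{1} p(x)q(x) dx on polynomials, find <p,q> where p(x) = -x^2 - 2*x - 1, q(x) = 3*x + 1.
<p,q> = -20/3

Expand the product: p(x)·q(x) = -3*x^3 - 7*x^2 - 5*x - 1.
∫_{-1}^{1} of each monomial x^k gives [2/(k+1) if k even, 0 if k odd]. Integrating term-by-term (or equivalently evaluating the antiderivative F(x) = -3*x^4/4 - 7*x^3/3 - 5*x^2/2 - x at the endpoints):
  F(1) − F(−1) = -79/12 − (1/12) = -20/3.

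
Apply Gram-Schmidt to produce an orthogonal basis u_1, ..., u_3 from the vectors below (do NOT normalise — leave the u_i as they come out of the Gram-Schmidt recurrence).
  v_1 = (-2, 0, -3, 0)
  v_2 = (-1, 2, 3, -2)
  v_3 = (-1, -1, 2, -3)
Orthogonal basis:
  u_1 = (-2, 0, -3, 0)
  u_2 = (-27/13, 2, 18/13, -2)
  u_3 = (-12/37, -83/37, 8/37, -65/37)

Apply the Gram-Schmidt recurrence
  u_1 = v_1
  u_i = v_i − Σ_{j<i} ((v_i · u_j) / (u_j · u_j)) · u_j.

Step by step this gives:
  u_1 = (-2, 0, -3, 0)
  u_2 = (-27/13, 2, 18/13, -2)
  u_3 = (-12/37, -83/37, 8/37, -65/37)

Orthogonality check:
  u_2 · u_1 = 0 (should be 0)
  u_3 · u_1 = 0 (should be 0)
  u_3 · u_2 = 0 (should be 0)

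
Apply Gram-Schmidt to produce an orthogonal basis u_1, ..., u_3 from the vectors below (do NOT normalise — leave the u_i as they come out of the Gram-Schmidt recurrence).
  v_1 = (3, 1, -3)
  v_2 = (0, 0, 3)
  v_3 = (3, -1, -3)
Orthogonal basis:
  u_1 = (3, 1, -3)
  u_2 = (27/19, 9/19, 30/19)
  u_3 = (3/5, -9/5, 0)

Apply the Gram-Schmidt recurrence
  u_1 = v_1
  u_i = v_i − Σ_{j<i} ((v_i · u_j) / (u_j · u_j)) · u_j.

Step by step this gives:
  u_1 = (3, 1, -3)
  u_2 = (27/19, 9/19, 30/19)
  u_3 = (3/5, -9/5, 0)

Orthogonality check:
  u_2 · u_1 = 0 (should be 0)
  u_3 · u_1 = 0 (should be 0)
  u_3 · u_2 = 0 (should be 0)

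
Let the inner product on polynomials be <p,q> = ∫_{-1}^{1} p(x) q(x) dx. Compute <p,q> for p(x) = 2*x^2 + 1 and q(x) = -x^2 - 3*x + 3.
<p,q> = 128/15

Expand the product: p(x)·q(x) = -2*x^4 - 6*x^3 + 5*x^2 - 3*x + 3.
∫_{-1}^{1} of each monomial x^k gives [2/(k+1) if k even, 0 if k odd]. Integrating term-by-term (or equivalently evaluating the antiderivative F(x) = -2*x^5/5 - 3*x^4/2 + 5*x^3/3 - 3*x^2/2 + 3*x at the endpoints):
  F(1) − F(−1) = 19/15 − (-109/15) = 128/15.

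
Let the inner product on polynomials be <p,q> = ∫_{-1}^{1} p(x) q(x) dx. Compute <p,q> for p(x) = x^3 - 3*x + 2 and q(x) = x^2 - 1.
<p,q> = -8/3

Expand the product: p(x)·q(x) = x^5 - 4*x^3 + 2*x^2 + 3*x - 2.
∫_{-1}^{1} of each monomial x^k gives [2/(k+1) if k even, 0 if k odd]. Integrating term-by-term (or equivalently evaluating the antiderivative F(x) = x^6/6 - x^4 + 2*x^3/3 + 3*x^2/2 - 2*x at the endpoints):
  F(1) − F(−1) = -2/3 − (2) = -8/3.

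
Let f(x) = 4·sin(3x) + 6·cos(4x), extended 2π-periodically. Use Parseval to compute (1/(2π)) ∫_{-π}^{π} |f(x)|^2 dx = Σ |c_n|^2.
Σ |c_n|^2 = 26

Expand |f|^2 and use orthogonality of {sin(nx), cos(mx)} on [-π, π]:
  ∫_{-π}^{π} sin(nx)^2 dx = π, ∫ cos(mx)^2 dx = π, and cross terms integrate to 0.
So ∫_{-π}^{π} f(x)^2 dx = 4^2 · π + 6^2 · π = (16 + 36)π.
Divide by 2π: (16 + 36)/2 = 26.
By Parseval, this equals Σ |c_n|^2.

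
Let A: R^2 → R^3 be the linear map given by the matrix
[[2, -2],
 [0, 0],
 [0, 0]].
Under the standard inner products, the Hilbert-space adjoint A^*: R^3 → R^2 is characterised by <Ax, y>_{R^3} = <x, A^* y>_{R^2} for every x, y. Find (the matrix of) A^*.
A^* = A^T =
[[2, 0, 0],
 [-2, 0, 0]]

For real matrices with standard dot products, the defining identity <Ax, y> = <x, A^* y> gives (Ax)^T y = x^T (A^*) y, i.e. x^T A^T y = x^T (A^*) y. Since this holds for all x, y, we must have A^* = A^T. Therefore
A^* =
[[2, 0, 0],
 [-2, 0, 0]].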